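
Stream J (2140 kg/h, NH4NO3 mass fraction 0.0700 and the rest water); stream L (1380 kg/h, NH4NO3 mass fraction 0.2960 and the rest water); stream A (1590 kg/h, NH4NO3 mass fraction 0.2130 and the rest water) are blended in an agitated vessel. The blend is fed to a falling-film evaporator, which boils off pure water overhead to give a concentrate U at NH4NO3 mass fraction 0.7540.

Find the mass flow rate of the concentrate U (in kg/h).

NH4NO3 entering = 2140×0.070 + 1380×0.296 + 1590×0.213 = 896.95 kg/h.
All NH4NO3 reports to U, so U = 896.95/0.754 = 1189.6 kg/h.

1190 kg/h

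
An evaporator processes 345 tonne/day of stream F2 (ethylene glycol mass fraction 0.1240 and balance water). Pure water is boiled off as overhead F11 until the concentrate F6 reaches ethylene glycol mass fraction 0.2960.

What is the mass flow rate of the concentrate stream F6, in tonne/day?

144.5 tonne/day

ethylene glycol is conserved: 345×0.124 = 42.78 tonne/day all reports to the concentrate.
Concentrate = 42.78/(target fraction) = 144.53 tonne/day.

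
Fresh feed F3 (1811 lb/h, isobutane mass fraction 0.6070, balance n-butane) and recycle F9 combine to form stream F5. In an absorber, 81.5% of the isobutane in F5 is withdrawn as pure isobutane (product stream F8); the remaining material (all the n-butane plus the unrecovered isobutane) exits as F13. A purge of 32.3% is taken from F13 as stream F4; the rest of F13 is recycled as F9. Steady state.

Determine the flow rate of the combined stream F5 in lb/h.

3460 lb/h

n-butane enters only via F3 and leaves only via the purge: 1811×0.393 = 0.323×(n-butane in F13), and the absorber passes all n-butane, so n-butane in F5 = n-butane in F13 = 2203.5 lb/h.
isobutane in F5: m_A = 1811×0.607 + (1−0.323)·(1−0.815)·m_A, so m_A = 1099.3/0.8748 = 1256.7 lb/h.
F5 = 1256.7 + 2203.5 = 3460.1 lb/h.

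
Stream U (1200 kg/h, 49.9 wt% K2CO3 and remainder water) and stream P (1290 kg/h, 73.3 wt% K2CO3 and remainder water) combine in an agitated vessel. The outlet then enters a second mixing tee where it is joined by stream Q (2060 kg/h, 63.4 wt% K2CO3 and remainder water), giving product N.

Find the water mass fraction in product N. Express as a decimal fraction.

0.374

Overall, product flow = 4550 kg/h.
water in = 1200×0.501 + 1290×0.267 + 2060×0.366 = 1699.6 kg/h.
water fraction in N = 0.374.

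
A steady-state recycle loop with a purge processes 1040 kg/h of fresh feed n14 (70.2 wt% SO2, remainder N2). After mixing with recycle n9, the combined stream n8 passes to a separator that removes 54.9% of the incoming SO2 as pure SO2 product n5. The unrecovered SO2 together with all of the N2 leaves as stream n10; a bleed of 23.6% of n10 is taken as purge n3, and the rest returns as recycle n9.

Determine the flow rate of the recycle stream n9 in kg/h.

1387 kg/h

N2 enters only via n14 and leaves only via the purge: 1040×0.298 = 0.236×(N2 in n10), and the separator passes all N2, so N2 in n8 = N2 in n10 = 1313.2 kg/h.
SO2 in n8: m_A = 1040×0.702 + (1−0.236)·(1−0.549)·m_A, so m_A = 730.08/0.6554 = 1113.9 kg/h.
n10 = (1−0.549)×1113.9 + 1313.2 = 1815.6 kg/h.
Recycle n9 = (1−0.236)×1815.6 = 1387.1 kg/h.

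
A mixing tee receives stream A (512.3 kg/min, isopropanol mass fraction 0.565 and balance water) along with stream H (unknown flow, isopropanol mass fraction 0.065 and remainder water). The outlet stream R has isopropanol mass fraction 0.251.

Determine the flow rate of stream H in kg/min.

864.9 kg/min

Let H be the unknown flow. Total out = 512.3 + H.
isopropanol balance: 289.45 + 0.065·H = 0.251·(512.3 + H)
(0.065 − 0.251)·H = 0.251×512.3 − 289.45 = -160.86
H = -160.86 / -0.186 = 864.85 kg/min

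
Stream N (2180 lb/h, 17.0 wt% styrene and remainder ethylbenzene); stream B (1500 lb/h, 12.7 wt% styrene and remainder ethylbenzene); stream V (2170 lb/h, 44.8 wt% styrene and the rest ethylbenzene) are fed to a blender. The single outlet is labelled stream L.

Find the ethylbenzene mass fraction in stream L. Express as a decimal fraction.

0.7379

Total flow out = 2180 + 1500 + 2170 = 5850 lb/h.
ethylbenzene in = 2180×0.830 + 1500×0.873 + 2170×0.552 = 4316.7 lb/h.
ethylbenzene mass fraction in L = 4316.7/5850 = 0.7379.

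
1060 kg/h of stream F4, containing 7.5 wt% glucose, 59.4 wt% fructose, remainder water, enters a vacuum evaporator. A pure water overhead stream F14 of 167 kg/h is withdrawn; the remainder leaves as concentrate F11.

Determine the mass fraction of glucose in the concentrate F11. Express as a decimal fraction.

glucose is not removed: 1060×0.075 = 79.5 kg/h of glucose enters F11.
Concentrate = 1060 − 167 = 893 kg/h.
Mass fraction = 79.5/893 = 0.089.

0.089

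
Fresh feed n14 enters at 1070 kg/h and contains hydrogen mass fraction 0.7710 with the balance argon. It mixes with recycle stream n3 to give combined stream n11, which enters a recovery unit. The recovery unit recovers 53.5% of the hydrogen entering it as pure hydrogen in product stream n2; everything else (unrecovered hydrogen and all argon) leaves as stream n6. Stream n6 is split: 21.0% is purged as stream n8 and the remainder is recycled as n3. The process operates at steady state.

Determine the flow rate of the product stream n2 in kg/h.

697.6 kg/h

hydrogen in n11: m_A = 1070×0.771 + (1−0.210)·(1−0.535)·m_A, so m_A = 824.97/0.6326 = 1304 kg/h.
Product n2 = 0.535×1304 = 697.64 kg/h.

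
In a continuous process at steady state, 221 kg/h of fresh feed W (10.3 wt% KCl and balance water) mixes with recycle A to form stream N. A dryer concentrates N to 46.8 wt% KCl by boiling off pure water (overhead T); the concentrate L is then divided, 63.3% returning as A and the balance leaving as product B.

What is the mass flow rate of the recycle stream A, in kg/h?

Overall KCl balance (none leaves overhead): KCl in fresh feed = KCl in product, i.e. 221×0.103 = (1−0.633)·L·0.468.
L = 22.763/(0.468×0.367) = 132.53 kg/h.
Recycle A = 0.633×132.53 = 83.892 kg/h.

83.89 kg/h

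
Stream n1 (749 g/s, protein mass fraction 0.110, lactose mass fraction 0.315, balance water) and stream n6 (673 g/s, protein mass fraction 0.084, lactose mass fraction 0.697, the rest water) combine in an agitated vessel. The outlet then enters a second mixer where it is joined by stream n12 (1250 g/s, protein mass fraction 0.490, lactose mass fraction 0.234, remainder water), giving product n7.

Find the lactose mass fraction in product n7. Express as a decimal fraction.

Overall, product flow = 2672 g/s.
lactose in = 749×0.315 + 673×0.697 + 1250×0.234 = 997.52 g/s.
lactose fraction in n7 = 0.373.

0.373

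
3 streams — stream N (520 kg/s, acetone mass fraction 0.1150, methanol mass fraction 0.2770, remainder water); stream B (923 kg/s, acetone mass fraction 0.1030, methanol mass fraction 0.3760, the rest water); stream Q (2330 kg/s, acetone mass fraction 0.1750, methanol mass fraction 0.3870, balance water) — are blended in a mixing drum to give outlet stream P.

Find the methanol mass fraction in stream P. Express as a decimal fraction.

Total flow out = 520 + 923 + 2330 = 3773 kg/s.
methanol in = 520×0.277 + 923×0.376 + 2330×0.387 = 1392.8 kg/s.
methanol mass fraction in P = 1392.8/3773 = 0.3691.

0.3691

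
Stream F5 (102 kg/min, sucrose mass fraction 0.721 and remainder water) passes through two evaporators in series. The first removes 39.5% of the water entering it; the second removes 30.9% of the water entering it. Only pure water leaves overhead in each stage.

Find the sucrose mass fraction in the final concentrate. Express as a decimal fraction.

water in feed = 102×0.279 = 28.458 kg/min.
After stage 1: water left = (1−0.395)×28.458 = 17.217; stream total = 90.759 kg/min.
After stage 2: water left = (1−0.309)×17.217 = 11.897; final concentrate = 85.439 kg/min.
sucrose fraction = 73.542/85.439 = 0.861.

0.861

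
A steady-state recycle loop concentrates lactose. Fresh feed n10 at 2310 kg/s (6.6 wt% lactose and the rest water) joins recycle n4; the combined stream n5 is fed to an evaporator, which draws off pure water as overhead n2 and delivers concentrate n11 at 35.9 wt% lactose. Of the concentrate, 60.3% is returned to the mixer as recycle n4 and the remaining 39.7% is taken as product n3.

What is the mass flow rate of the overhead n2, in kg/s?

1885 kg/s

Overall lactose balance (none leaves overhead): lactose in fresh feed = lactose in product, i.e. 2310×0.066 = (1−0.603)·n11·0.359.
n11 = 152.46/(0.359×0.397) = 1069.7 kg/s.
Recycle n4 = 0.603×1069.7 = 645.04 kg/s.
Combined feed n5 = 2310 + 645.04 = 2955 kg/s.
Overhead n2 = n5 − n11 = 2955 − 1069.7 = 1885.3 kg/s.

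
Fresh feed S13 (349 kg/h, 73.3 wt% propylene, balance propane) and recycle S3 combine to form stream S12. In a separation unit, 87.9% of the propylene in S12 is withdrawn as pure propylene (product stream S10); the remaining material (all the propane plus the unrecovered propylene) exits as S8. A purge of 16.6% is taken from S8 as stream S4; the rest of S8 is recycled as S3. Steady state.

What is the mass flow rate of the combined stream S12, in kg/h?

propane enters only via S13 and leaves only via the purge: 349×0.267 = 0.166×(propane in S8), and the separation unit passes all propane, so propane in S12 = propane in S8 = 561.34 kg/h.
propylene in S12: m_A = 349×0.733 + (1−0.166)·(1−0.879)·m_A, so m_A = 255.82/0.8991 = 284.53 kg/h.
S12 = 284.53 + 561.34 = 845.87 kg/h.

845.9 kg/h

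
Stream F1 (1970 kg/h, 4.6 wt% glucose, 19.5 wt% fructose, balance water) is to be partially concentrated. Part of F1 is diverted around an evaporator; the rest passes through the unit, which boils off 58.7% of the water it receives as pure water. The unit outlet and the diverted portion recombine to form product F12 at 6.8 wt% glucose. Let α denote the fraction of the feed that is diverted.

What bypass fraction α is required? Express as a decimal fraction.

0.274

All 1970×0.046 = 90.62 kg/h of glucose reaches F12, so F12 = 90.62/0.068 = 1332.6 kg/h and vapour = 637.35 kg/h.
The evaporator receives (1−α)·1970 of feed at 0.759 water and removes 0.587 of that water:
0.587×0.759×(1−α)×1970 = 637.35
(1−α) = 637.35/877.7 = 0.7262;  α = 0.2738.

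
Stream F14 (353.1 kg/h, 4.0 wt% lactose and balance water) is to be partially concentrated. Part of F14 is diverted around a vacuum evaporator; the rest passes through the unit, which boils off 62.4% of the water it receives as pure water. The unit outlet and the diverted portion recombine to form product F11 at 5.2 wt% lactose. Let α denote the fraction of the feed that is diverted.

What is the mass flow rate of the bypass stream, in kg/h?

All 353.1×0.040 = 14.124 kg/h of lactose reaches F11, so F11 = 14.124/0.052 = 271.62 kg/h and vapour = 81.485 kg/h.
The evaporator receives (1−α)·353.1 of feed at 0.960 water and removes 0.624 of that water:
0.624×0.960×(1−α)×353.1 = 81.485
(1−α) = 81.485/211.52 = 0.3852;  α = 0.6148.
Bypass flow = 0.6148×353.1 = 217.07 kg/h.

217.1 kg/h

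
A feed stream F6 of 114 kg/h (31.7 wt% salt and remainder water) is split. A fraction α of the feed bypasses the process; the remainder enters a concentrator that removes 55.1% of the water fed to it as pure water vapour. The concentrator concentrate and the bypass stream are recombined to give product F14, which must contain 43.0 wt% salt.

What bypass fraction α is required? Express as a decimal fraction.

0.302

All 114×0.317 = 36.138 kg/h of salt reaches F14, so F14 = 36.138/0.430 = 84.042 kg/h and vapour = 29.958 kg/h.
The evaporator receives (1−α)·114 of feed at 0.683 water and removes 0.551 of that water:
0.551×0.683×(1−α)×114 = 29.958
(1−α) = 29.958/42.902 = 0.6983;  α = 0.3017.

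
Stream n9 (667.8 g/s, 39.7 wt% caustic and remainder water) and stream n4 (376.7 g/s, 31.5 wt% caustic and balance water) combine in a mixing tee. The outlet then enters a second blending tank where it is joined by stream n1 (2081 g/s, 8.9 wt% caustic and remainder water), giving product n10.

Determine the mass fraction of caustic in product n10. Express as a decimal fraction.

0.182

Overall, product flow = 3125.5 g/s.
caustic in = 667.8×0.397 + 376.7×0.315 + 2081×0.089 = 568.99 g/s.
caustic fraction in n10 = 0.182.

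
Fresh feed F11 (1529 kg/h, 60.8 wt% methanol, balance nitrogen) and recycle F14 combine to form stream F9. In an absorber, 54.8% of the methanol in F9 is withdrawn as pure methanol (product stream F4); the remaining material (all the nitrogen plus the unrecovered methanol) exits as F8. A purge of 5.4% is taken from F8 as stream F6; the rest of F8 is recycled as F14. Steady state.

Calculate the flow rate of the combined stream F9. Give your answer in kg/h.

12720 kg/h

nitrogen enters only via F11 and leaves only via the purge: 1529×0.392 = 0.054×(nitrogen in F8), and the absorber passes all nitrogen, so nitrogen in F9 = nitrogen in F8 = 11099 kg/h.
methanol in F9: m_A = 1529×0.608 + (1−0.054)·(1−0.548)·m_A, so m_A = 929.63/0.5724 = 1624.1 kg/h.
F9 = 1624.1 + 11099 = 12723 kg/h.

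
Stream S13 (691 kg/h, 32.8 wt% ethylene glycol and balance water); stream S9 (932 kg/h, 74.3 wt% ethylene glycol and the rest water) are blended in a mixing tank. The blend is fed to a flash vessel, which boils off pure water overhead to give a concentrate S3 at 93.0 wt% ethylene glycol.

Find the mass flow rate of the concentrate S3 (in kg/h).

988.3 kg/h

ethylene glycol entering = 691×0.328 + 932×0.743 = 919.12 kg/h.
All ethylene glycol reports to S3, so S3 = 919.12/0.930 = 988.31 kg/h.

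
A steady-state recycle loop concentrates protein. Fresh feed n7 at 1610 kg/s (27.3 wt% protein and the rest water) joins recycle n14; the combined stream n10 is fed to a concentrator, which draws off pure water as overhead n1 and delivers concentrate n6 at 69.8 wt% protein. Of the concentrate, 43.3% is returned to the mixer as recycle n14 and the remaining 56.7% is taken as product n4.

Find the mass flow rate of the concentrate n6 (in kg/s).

1111 kg/s

Overall protein balance (none leaves overhead): protein in fresh feed = protein in product, i.e. 1610×0.273 = (1−0.433)·n6·0.698.
n6 = 439.53/(0.698×0.567) = 1110.6 kg/s.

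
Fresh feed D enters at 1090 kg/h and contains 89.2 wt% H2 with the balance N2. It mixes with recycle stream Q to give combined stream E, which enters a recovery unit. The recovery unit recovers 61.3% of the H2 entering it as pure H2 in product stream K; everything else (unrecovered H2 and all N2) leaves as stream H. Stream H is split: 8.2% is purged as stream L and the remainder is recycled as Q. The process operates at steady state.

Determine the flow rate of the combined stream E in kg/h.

2944 kg/h

N2 enters only via D and leaves only via the purge: 1090×0.108 = 0.082×(N2 in H), and the recovery unit passes all N2, so N2 in E = N2 in H = 1435.6 kg/h.
H2 in E: m_A = 1090×0.892 + (1−0.082)·(1−0.613)·m_A, so m_A = 972.28/0.6447 = 1508 kg/h.
E = 1508 + 1435.6 = 2943.6 kg/h.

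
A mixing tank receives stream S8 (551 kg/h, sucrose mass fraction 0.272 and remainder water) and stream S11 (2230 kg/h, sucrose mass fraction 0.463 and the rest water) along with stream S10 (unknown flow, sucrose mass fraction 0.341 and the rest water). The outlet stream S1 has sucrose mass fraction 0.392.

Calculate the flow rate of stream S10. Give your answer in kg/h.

1808 kg/h

Let S10 be the unknown flow. Total out = 2781 + S10.
sucrose balance: 1182.4 + 0.341·S10 = 0.392·(2781 + S10)
(0.341 − 0.392)·S10 = 0.392×2781 − 1182.4 = -92.21
S10 = -92.21 / -0.051 = 1808 kg/h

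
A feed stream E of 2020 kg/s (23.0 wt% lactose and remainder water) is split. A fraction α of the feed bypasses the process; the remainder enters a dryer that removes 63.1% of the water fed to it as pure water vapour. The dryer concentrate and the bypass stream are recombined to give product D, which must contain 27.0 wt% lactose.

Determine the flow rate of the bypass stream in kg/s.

All 2020×0.230 = 464.6 kg/s of lactose reaches D, so D = 464.6/0.270 = 1720.7 kg/s and vapour = 299.26 kg/s.
The evaporator receives (1−α)·2020 of feed at 0.770 water and removes 0.631 of that water:
0.631×0.770×(1−α)×2020 = 299.26
(1−α) = 299.26/981.46 = 0.3049;  α = 0.6951.
Bypass flow = 0.6951×2020 = 1404.1 kg/s.

1404 kg/s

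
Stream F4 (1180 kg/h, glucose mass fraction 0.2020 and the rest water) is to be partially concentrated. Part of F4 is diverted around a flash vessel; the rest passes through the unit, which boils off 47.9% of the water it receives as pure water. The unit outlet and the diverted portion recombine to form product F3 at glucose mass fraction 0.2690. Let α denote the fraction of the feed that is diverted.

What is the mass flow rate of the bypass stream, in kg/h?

411.1 kg/h

All 1180×0.202 = 238.36 kg/h of glucose reaches F3, so F3 = 238.36/0.269 = 886.1 kg/h and vapour = 293.9 kg/h.
The evaporator receives (1−α)·1180 of feed at 0.798 water and removes 0.479 of that water:
0.479×0.798×(1−α)×1180 = 293.9
(1−α) = 293.9/451.05 = 0.6516;  α = 0.3484.
Bypass flow = 0.3484×1180 = 411.11 kg/h.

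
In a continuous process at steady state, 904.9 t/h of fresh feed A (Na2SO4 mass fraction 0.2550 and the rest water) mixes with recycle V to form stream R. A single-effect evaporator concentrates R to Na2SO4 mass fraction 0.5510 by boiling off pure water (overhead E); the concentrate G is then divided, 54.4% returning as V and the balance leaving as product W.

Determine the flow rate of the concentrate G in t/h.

Overall Na2SO4 balance (none leaves overhead): Na2SO4 in fresh feed = Na2SO4 in product, i.e. 904.9×0.255 = (1−0.544)·G·0.551.
G = 230.75/(0.551×0.456) = 918.38 t/h.

918.4 t/h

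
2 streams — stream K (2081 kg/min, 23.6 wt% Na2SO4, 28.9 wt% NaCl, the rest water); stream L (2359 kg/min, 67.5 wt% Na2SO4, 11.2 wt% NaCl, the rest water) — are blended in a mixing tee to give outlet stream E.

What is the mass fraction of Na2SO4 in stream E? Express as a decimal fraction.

Total flow out = 2081 + 2359 = 4440 kg/min.
Na2SO4 in = 2081×0.236 + 2359×0.675 = 2083.4 kg/min.
Na2SO4 mass fraction in E = 2083.4/4440 = 0.4692.

0.4692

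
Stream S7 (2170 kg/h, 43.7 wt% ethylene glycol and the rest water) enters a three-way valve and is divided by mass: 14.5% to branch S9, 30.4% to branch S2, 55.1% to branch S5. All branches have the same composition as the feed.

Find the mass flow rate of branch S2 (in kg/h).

Branch S2 flow = 0.304×2170 = 659.68 kg/h.

659.7 kg/h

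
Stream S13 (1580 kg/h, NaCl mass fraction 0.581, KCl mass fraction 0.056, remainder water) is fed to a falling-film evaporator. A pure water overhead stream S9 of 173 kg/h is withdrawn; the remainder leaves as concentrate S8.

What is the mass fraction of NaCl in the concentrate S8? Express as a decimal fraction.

NaCl is not removed: 1580×0.581 = 917.98 kg/h of NaCl enters S8.
Concentrate = 1580 − 173 = 1407 kg/h.
Mass fraction = 917.98/1407 = 0.652.

0.652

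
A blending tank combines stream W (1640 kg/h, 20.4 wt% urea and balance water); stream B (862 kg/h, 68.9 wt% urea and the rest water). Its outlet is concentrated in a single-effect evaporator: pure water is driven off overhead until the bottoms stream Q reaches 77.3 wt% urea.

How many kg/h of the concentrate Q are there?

urea entering = 1640×0.204 + 862×0.689 = 928.48 kg/h.
All urea reports to Q, so Q = 928.48/0.773 = 1201.1 kg/h.

1201 kg/h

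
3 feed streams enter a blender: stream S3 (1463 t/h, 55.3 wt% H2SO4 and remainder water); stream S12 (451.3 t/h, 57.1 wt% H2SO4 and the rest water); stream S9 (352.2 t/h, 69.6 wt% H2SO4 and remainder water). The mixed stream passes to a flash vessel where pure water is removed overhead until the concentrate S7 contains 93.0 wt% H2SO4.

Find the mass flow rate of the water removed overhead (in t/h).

855.9 t/h

H2SO4 entering = 1463×0.553 + 451.3×0.571 + 352.2×0.696 = 1311.9 t/h.
All H2SO4 reports to S7, so S7 = 1311.9/0.930 = 1410.6 t/h.
Total feed = 2266.5 t/h; overhead = 2266.5 − 1410.6 = 855.9 t/h.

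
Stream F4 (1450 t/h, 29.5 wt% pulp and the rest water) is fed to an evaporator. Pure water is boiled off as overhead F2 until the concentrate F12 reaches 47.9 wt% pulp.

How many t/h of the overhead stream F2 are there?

557 t/h

pulp is conserved: 1450×0.295 = 427.75 t/h all reports to the concentrate.
Concentrate = 427.75/(target fraction) = 893.01 t/h.
Overhead = 1450 − 893.01 = 556.99 t/h.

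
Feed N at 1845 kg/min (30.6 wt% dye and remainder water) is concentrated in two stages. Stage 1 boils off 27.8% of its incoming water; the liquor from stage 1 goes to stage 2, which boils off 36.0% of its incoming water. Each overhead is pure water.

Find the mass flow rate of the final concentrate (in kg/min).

water in feed = 1845×0.694 = 1280.4 kg/min.
After stage 1: water left = (1−0.278)×1280.4 = 924.47; stream total = 1489 kg/min.
After stage 2: water left = (1−0.360)×924.47 = 591.66; final concentrate = 1156.2 kg/min.

1156 kg/min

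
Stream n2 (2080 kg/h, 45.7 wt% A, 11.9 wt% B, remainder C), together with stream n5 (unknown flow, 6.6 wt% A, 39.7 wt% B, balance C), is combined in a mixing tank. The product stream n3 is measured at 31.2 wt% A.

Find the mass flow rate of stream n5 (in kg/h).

Let n5 be the unknown flow. Total out = 2080 + n5.
A balance: 950.56 + 0.066·n5 = 0.312·(2080 + n5)
(0.066 − 0.312)·n5 = 0.312×2080 − 950.56 = -301.6
n5 = -301.6 / -0.246 = 1226 kg/h

1226 kg/h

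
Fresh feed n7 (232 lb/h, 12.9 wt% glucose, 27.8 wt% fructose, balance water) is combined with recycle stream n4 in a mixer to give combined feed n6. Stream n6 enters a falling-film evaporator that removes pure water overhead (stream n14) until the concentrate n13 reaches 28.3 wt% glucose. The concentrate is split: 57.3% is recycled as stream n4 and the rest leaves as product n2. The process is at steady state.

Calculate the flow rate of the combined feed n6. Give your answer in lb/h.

Overall glucose balance (none leaves overhead): glucose in fresh feed = glucose in product, i.e. 232×0.129 = (1−0.573)·n13·0.283.
n13 = 29.928/(0.283×0.427) = 247.66 lb/h.
Recycle n4 = 0.573×247.66 = 141.91 lb/h.
Combined feed n6 = 232 + 141.91 = 373.91 lb/h.

373.9 lb/h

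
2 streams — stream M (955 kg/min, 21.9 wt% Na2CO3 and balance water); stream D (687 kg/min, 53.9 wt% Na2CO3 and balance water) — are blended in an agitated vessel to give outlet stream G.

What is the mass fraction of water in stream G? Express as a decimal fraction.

Total flow out = 955 + 687 = 1642 kg/min.
water in = 955×0.781 + 687×0.461 = 1062.6 kg/min.
water mass fraction in G = 1062.6/1642 = 0.647.

0.647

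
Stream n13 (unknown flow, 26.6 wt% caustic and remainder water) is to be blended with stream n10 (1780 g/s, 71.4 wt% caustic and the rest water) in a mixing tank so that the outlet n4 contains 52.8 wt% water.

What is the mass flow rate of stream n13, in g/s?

Let n13 be the unknown flow. Total out = 1780 + n13.
water balance: 509.08 + 0.734·n13 = 0.528·(1780 + n13)
(0.734 − 0.528)·n13 = 0.528×1780 − 509.08 = 430.76
n13 = 430.76 / 0.206 = 2091.1 g/s

2091 g/s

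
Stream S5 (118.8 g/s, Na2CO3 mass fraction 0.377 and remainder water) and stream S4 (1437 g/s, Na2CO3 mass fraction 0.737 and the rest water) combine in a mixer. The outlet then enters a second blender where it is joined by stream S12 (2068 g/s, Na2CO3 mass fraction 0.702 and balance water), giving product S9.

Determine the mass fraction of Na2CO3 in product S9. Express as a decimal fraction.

Overall, product flow = 3623.8 g/s.
Na2CO3 in = 118.8×0.377 + 1437×0.737 + 2068×0.702 = 2555.6 g/s.
Na2CO3 fraction in S9 = 0.705.

0.705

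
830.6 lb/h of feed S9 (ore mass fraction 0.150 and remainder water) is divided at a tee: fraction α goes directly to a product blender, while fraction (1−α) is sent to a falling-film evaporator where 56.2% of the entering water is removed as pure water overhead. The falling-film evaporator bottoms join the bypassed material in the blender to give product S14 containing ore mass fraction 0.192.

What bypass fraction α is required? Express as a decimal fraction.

All 830.6×0.150 = 124.59 lb/h of ore reaches S14, so S14 = 124.59/0.192 = 648.91 lb/h and vapour = 181.69 lb/h.
The evaporator receives (1−α)·830.6 of feed at 0.850 water and removes 0.562 of that water:
0.562×0.850×(1−α)×830.6 = 181.69
(1−α) = 181.69/396.78 = 0.4579;  α = 0.5421.

0.542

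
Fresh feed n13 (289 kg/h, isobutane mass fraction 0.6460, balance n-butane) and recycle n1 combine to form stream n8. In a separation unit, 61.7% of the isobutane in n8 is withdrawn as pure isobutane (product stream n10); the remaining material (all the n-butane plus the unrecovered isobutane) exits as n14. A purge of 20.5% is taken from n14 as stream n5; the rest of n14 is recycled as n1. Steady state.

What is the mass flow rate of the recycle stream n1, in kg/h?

478.5 kg/h

n-butane enters only via n13 and leaves only via the purge: 289×0.354 = 0.205×(n-butane in n14), and the separation unit passes all n-butane, so n-butane in n8 = n-butane in n14 = 499.05 kg/h.
isobutane in n8: m_A = 289×0.646 + (1−0.205)·(1−0.617)·m_A, so m_A = 186.69/0.6955 = 268.43 kg/h.
n14 = (1−0.617)×268.43 + 499.05 = 601.86 kg/h.
Recycle n1 = (1−0.205)×601.86 = 478.48 kg/h.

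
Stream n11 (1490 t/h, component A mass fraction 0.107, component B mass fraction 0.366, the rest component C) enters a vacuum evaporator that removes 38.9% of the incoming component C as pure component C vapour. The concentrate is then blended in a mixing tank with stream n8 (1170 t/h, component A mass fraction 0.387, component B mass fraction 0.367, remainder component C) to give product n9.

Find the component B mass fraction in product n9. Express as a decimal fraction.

0.414

Vapour removed = 0.389×0.527×1490 = 305.45 t/h; concentrate = 1184.5 t/h.
component B reaching the mixer = 545.34 (from concentrate) + 1170×0.367 = 974.73 t/h.
Product flow = 1184.5 + 1170 = 2354.5 t/h; component B fraction = 0.414.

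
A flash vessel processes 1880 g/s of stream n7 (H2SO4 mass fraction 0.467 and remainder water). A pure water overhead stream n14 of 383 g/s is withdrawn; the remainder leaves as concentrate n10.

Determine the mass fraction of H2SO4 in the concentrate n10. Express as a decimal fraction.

0.586

H2SO4 is not removed: 1880×0.467 = 877.96 g/s of H2SO4 enters n10.
Concentrate = 1880 − 383 = 1497 g/s.
Mass fraction = 877.96/1497 = 0.586.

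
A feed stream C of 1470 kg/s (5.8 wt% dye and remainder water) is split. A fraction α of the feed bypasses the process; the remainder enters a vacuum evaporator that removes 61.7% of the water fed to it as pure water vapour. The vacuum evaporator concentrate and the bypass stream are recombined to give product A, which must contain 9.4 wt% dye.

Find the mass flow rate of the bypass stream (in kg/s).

501.4 kg/s

All 1470×0.058 = 85.26 kg/s of dye reaches A, so A = 85.26/0.094 = 907.02 kg/s and vapour = 562.98 kg/s.
The evaporator receives (1−α)·1470 of feed at 0.942 water and removes 0.617 of that water:
0.617×0.942×(1−α)×1470 = 562.98
(1−α) = 562.98/854.38 = 0.6589;  α = 0.3411.
Bypass flow = 0.3411×1470 = 501.37 kg/s.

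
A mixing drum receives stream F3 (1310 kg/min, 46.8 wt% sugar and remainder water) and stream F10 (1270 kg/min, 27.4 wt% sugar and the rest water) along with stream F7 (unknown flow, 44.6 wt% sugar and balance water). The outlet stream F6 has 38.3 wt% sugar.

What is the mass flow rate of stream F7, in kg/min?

429.8 kg/min

Let F7 be the unknown flow. Total out = 2580 + F7.
sugar balance: 961.06 + 0.446·F7 = 0.383·(2580 + F7)
(0.446 − 0.383)·F7 = 0.383×2580 − 961.06 = 27.08
F7 = 27.08 / 0.063 = 429.84 kg/min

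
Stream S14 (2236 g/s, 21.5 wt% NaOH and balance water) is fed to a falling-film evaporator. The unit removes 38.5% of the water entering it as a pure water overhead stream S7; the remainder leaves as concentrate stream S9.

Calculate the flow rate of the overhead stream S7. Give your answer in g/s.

water entering = 2236×0.785 = 1755.3 g/s; overhead removed = 0.385×1755.3 = 675.78 g/s.

675.8 g/s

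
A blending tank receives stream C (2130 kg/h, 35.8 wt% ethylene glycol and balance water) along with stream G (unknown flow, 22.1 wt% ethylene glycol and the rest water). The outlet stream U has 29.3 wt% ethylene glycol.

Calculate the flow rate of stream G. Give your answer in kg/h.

1923 kg/h

Let G be the unknown flow. Total out = 2130 + G.
ethylene glycol balance: 762.54 + 0.221·G = 0.293·(2130 + G)
(0.221 − 0.293)·G = 0.293×2130 − 762.54 = -138.45
G = -138.45 / -0.072 = 1922.9 kg/h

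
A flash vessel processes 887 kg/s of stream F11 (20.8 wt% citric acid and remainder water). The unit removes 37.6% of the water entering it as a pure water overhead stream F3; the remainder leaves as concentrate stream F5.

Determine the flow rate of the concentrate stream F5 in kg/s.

622.9 kg/s

water entering = 887×0.792 = 702.5 kg/s; overhead removed = 0.376×702.5 = 264.14 kg/s.
Concentrate = 887 − 264.14 = 622.86 kg/s.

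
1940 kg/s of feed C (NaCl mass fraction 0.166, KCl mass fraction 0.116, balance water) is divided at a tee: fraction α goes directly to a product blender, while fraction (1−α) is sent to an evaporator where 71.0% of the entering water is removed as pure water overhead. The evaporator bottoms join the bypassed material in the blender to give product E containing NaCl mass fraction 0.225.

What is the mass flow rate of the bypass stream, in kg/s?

All 1940×0.166 = 322.04 kg/s of NaCl reaches E, so E = 322.04/0.225 = 1431.3 kg/s and vapour = 508.71 kg/s.
The evaporator receives (1−α)·1940 of feed at 0.718 water and removes 0.710 of that water:
0.710×0.718×(1−α)×1940 = 508.71
(1−α) = 508.71/988.97 = 0.5144;  α = 0.4856.
Bypass flow = 0.4856×1940 = 942.1 kg/s.

942.1 kg/s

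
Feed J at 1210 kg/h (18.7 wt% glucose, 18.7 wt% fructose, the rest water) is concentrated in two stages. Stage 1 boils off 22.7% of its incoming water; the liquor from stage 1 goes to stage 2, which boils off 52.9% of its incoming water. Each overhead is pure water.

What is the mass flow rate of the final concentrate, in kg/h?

728.3 kg/h

water in feed = 1210×0.626 = 757.46 kg/h.
After stage 1: water left = (1−0.227)×757.46 = 585.52; stream total = 1038.1 kg/h.
After stage 2: water left = (1−0.529)×585.52 = 275.78; final concentrate = 728.32 kg/h.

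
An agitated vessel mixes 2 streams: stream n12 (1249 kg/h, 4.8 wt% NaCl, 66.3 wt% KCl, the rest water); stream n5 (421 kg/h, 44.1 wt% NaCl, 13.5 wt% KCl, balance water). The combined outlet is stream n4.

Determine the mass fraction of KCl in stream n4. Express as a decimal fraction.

0.530

Total flow out = 1249 + 421 = 1670 kg/h.
KCl in = 1249×0.663 + 421×0.135 = 884.92 kg/h.
KCl mass fraction in n4 = 884.92/1670 = 0.530.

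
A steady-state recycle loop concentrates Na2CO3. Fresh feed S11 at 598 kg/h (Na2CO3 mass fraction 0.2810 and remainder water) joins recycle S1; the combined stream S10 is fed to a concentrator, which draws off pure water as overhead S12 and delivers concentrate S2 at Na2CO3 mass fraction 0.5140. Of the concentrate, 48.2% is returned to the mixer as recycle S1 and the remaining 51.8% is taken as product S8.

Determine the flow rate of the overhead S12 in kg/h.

Overall Na2CO3 balance (none leaves overhead): Na2CO3 in fresh feed = Na2CO3 in product, i.e. 598×0.281 = (1−0.482)·S2·0.514.
S2 = 168.04/(0.514×0.518) = 631.12 kg/h.
Recycle S1 = 0.482×631.12 = 304.2 kg/h.
Combined feed S10 = 598 + 304.2 = 902.2 kg/h.
Overhead S12 = S10 − S2 = 902.2 − 631.12 = 271.08 kg/h.

271.1 kg/h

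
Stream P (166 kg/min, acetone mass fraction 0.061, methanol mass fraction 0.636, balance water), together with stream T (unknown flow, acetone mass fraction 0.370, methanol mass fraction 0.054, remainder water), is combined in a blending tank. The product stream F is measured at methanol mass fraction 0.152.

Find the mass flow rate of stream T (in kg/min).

819.8 kg/min

Let T be the unknown flow. Total out = 166 + T.
methanol balance: 105.58 + 0.054·T = 0.152·(166 + T)
(0.054 − 0.152)·T = 0.152×166 − 105.58 = -80.344
T = -80.344 / -0.098 = 819.84 kg/min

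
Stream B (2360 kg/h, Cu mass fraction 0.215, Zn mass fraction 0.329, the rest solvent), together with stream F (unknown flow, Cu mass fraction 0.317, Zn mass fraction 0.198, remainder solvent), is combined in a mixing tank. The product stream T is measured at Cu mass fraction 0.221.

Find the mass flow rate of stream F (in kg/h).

Let F be the unknown flow. Total out = 2360 + F.
Cu balance: 507.4 + 0.317·F = 0.221·(2360 + F)
(0.317 − 0.221)·F = 0.221×2360 − 507.4 = 14.16
F = 14.16 / 0.096 = 147.5 kg/h

147.5 kg/h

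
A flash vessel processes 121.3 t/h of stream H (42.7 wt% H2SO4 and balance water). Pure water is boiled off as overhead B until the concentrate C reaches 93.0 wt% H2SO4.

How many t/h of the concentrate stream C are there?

55.69 t/h

H2SO4 is conserved: 121.3×0.427 = 51.795 t/h all reports to the concentrate.
Concentrate = 51.795/(target fraction) = 55.694 t/h.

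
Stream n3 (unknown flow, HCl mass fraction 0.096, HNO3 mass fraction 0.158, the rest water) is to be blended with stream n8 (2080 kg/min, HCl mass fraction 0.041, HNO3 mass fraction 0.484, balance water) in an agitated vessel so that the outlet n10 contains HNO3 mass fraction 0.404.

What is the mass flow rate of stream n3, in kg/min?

676.4 kg/min

Let n3 be the unknown flow. Total out = 2080 + n3.
HNO3 balance: 1006.7 + 0.158·n3 = 0.404·(2080 + n3)
(0.158 − 0.404)·n3 = 0.404×2080 − 1006.7 = -166.4
n3 = -166.4 / -0.246 = 676.42 kg/min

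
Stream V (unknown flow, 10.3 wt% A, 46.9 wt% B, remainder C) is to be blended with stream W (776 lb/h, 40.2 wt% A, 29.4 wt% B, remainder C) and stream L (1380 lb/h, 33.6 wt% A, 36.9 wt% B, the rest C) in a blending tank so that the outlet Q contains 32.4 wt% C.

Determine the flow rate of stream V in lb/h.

Let V be the unknown flow. Total out = 2156 + V.
C balance: 643 + 0.428·V = 0.324·(2156 + V)
(0.428 − 0.324)·V = 0.324×2156 − 643 = 55.54
V = 55.54 / 0.104 = 534.04 lb/h

534 lb/h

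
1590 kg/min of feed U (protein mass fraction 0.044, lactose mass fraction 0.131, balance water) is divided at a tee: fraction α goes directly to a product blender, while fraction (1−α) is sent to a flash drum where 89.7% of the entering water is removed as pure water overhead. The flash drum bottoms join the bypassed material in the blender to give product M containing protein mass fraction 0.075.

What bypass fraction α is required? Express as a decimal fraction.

0.441

All 1590×0.044 = 69.96 kg/min of protein reaches M, so M = 69.96/0.075 = 932.8 kg/min and vapour = 657.2 kg/min.
The evaporator receives (1−α)·1590 of feed at 0.825 water and removes 0.897 of that water:
0.897×0.825×(1−α)×1590 = 657.2
(1−α) = 657.2/1176.6 = 0.5585;  α = 0.4415.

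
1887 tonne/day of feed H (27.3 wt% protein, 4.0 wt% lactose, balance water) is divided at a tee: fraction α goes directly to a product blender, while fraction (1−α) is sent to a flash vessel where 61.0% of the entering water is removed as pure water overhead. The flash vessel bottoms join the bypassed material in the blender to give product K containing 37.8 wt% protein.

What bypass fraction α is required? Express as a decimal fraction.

0.337

All 1887×0.273 = 515.15 tonne/day of protein reaches K, so K = 515.15/0.378 = 1362.8 tonne/day and vapour = 524.17 tonne/day.
The evaporator receives (1−α)·1887 of feed at 0.687 water and removes 0.610 of that water:
0.610×0.687×(1−α)×1887 = 524.17
(1−α) = 524.17/790.79 = 0.6628;  α = 0.3372.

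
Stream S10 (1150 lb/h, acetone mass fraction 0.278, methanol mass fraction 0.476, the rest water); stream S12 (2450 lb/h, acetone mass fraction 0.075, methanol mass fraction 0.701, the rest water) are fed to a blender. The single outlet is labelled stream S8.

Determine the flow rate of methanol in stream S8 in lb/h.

methanol out = methanol in = 1150×0.476 + 2450×0.701 = 2264.8 lb/h.

2265 lb/h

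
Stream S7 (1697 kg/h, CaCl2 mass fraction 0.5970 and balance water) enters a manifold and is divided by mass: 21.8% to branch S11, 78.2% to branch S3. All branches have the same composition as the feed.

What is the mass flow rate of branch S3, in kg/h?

Branch S3 flow = 0.782×1697 = 1327.1 kg/h.

1327 kg/h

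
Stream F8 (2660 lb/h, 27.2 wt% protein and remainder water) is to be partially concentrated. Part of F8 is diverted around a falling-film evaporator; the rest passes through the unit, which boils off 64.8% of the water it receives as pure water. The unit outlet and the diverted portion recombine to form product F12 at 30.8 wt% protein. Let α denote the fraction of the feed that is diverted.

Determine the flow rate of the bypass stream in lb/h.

2001 lb/h

All 2660×0.272 = 723.52 lb/h of protein reaches F12, so F12 = 723.52/0.308 = 2349.1 lb/h and vapour = 310.91 lb/h.
The evaporator receives (1−α)·2660 of feed at 0.728 water and removes 0.648 of that water:
0.648×0.728×(1−α)×2660 = 310.91
(1−α) = 310.91/1254.8 = 0.2478;  α = 0.7522.
Bypass flow = 0.7522×2660 = 2000.9 lb/h.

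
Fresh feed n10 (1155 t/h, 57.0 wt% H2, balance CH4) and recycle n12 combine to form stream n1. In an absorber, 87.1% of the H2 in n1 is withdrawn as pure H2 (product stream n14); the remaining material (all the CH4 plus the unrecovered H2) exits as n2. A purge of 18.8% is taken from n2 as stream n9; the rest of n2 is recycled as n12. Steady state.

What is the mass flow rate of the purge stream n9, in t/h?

514.5 t/h

CH4 enters only via n10 and leaves only via the purge: 1155×0.430 = 0.188×(CH4 in n2), and the absorber passes all CH4, so CH4 in n1 = CH4 in n2 = 2641.8 t/h.
H2 in n1: m_A = 1155×0.570 + (1−0.188)·(1−0.871)·m_A, so m_A = 658.35/0.8953 = 735.38 t/h.
n2 = (1−0.871)×735.38 + 2641.8 = 2736.6 t/h.
Purge n9 = 0.188×2736.6 = 514.48 t/h.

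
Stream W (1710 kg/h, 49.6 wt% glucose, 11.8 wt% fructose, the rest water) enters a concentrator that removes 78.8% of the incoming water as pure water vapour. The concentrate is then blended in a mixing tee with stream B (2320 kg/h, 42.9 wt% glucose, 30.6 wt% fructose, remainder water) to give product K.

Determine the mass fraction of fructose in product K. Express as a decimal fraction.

0.260

Vapour removed = 0.788×0.386×1710 = 520.13 kg/h; concentrate = 1189.9 kg/h.
fructose reaching the mixer = 201.78 (from concentrate) + 2320×0.306 = 911.7 kg/h.
Product flow = 1189.9 + 2320 = 3509.9 kg/h; fructose fraction = 0.260.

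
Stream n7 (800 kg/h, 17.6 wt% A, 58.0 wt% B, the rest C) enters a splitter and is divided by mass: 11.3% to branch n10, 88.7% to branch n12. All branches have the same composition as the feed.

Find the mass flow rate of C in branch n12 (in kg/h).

173.1 kg/h

Branch n12 total = 0.887×800 = 709.6 kg/h.
C in n12 = 0.244×709.6 = 173.14 kg/h.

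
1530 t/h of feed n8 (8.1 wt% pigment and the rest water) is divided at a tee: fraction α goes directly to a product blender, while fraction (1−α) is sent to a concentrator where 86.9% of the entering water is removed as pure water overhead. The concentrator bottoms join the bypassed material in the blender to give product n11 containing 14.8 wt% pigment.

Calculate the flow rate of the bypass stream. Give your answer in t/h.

662.7 t/h

All 1530×0.081 = 123.93 t/h of pigment reaches n11, so n11 = 123.93/0.148 = 837.36 t/h and vapour = 692.64 t/h.
The evaporator receives (1−α)·1530 of feed at 0.919 water and removes 0.869 of that water:
0.869×0.919×(1−α)×1530 = 692.64
(1−α) = 692.64/1221.9 = 0.5669;  α = 0.4331.
Bypass flow = 0.4331×1530 = 662.7 t/h.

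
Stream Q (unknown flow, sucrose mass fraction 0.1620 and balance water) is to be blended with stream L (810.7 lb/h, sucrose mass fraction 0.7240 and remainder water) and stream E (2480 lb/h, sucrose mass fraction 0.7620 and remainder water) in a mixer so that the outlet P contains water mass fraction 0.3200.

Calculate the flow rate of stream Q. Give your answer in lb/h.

Let Q be the unknown flow. Total out = 3290.7 + Q.
water balance: 813.99 + 0.838·Q = 0.320·(3290.7 + Q)
(0.838 − 0.320)·Q = 0.320×3290.7 − 813.99 = 239.03
Q = 239.03 / 0.518 = 461.45 lb/h

461.4 lb/h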